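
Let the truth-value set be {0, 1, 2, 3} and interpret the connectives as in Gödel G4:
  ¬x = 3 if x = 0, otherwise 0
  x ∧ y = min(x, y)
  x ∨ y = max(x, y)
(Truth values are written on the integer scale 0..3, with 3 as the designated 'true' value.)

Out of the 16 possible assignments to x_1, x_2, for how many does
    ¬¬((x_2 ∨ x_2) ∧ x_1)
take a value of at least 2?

9

x_1 = 0, x_2 = 0 ↦ 0  <
x_1 = 0, x_2 = 1 ↦ 0  <
x_1 = 0, x_2 = 2 ↦ 0  <
x_1 = 0, x_2 = 3 ↦ 0  <
x_1 = 1, x_2 = 0 ↦ 0  <
x_1 = 1, x_2 = 1 ↦ 3  ≥
x_1 = 1, x_2 = 2 ↦ 3  ≥
x_1 = 1, x_2 = 3 ↦ 3  ≥
x_1 = 2, x_2 = 0 ↦ 0  <
x_1 = 2, x_2 = 1 ↦ 3  ≥
x_1 = 2, x_2 = 2 ↦ 3  ≥
x_1 = 2, x_2 = 3 ↦ 3  ≥
x_1 = 3, x_2 = 0 ↦ 0  <
x_1 = 3, x_2 = 1 ↦ 3  ≥
x_1 = 3, x_2 = 2 ↦ 3  ≥
x_1 = 3, x_2 = 3 ↦ 3  ≥
So 9 of the 16 assignments meet the threshold.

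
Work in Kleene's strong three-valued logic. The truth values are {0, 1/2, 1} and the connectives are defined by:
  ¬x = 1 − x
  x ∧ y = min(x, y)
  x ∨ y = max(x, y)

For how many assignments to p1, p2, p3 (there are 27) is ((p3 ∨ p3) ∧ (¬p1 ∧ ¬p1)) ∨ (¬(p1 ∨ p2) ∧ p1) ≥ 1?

3

value 1: 3 assignments (counts)
value 1/2: 11 assignments
value 0: 13 assignments
So 3 of the 27 assignments meet the threshold.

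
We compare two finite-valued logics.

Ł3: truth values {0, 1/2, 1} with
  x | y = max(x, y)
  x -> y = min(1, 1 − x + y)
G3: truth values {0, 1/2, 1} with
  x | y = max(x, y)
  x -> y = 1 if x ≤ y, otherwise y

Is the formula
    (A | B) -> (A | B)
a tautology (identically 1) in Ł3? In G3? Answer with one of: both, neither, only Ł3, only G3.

In Ł3: every assignment gives 1 — tautology.
In G3: every assignment gives 1 — tautology.

both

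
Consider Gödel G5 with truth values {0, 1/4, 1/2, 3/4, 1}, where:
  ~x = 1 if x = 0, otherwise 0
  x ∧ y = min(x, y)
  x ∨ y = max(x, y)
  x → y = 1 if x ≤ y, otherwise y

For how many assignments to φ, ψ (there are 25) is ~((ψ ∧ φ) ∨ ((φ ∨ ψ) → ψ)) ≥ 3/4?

4

value 1: 4 assignments (counts)
value 0: 21 assignments
So 4 of the 25 assignments meet the threshold.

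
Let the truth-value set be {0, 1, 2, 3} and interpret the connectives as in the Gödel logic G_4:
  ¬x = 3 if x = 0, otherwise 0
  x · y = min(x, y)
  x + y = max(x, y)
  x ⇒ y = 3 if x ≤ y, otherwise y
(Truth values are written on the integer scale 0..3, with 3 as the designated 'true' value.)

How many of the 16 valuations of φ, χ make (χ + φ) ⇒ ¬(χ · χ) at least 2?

4

φ = 0, χ = 0 ↦ 3  ≥
φ = 0, χ = 1 ↦ 0  <
φ = 0, χ = 2 ↦ 0  <
φ = 0, χ = 3 ↦ 0  <
φ = 1, χ = 0 ↦ 3  ≥
φ = 1, χ = 1 ↦ 0  <
φ = 1, χ = 2 ↦ 0  <
φ = 1, χ = 3 ↦ 0  <
φ = 2, χ = 0 ↦ 3  ≥
φ = 2, χ = 1 ↦ 0  <
φ = 2, χ = 2 ↦ 0  <
φ = 2, χ = 3 ↦ 0  <
φ = 3, χ = 0 ↦ 3  ≥
φ = 3, χ = 1 ↦ 0  <
φ = 3, χ = 2 ↦ 0  <
φ = 3, χ = 3 ↦ 0  <
So 4 of the 16 assignments meet the threshold.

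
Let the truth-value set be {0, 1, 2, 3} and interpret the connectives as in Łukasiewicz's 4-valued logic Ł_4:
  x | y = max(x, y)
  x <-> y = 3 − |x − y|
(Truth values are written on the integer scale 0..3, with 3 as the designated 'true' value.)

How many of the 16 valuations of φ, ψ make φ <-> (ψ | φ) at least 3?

φ = 0, ψ = 0 ↦ 3  ≥
φ = 0, ψ = 1 ↦ 2  <
φ = 0, ψ = 2 ↦ 1  <
φ = 0, ψ = 3 ↦ 0  <
φ = 1, ψ = 0 ↦ 3  ≥
φ = 1, ψ = 1 ↦ 3  ≥
φ = 1, ψ = 2 ↦ 2  <
φ = 1, ψ = 3 ↦ 1  <
φ = 2, ψ = 0 ↦ 3  ≥
φ = 2, ψ = 1 ↦ 3  ≥
φ = 2, ψ = 2 ↦ 3  ≥
φ = 2, ψ = 3 ↦ 2  <
φ = 3, ψ = 0 ↦ 3  ≥
φ = 3, ψ = 1 ↦ 3  ≥
φ = 3, ψ = 2 ↦ 3  ≥
φ = 3, ψ = 3 ↦ 3  ≥
So 10 of the 16 assignments meet the threshold.

10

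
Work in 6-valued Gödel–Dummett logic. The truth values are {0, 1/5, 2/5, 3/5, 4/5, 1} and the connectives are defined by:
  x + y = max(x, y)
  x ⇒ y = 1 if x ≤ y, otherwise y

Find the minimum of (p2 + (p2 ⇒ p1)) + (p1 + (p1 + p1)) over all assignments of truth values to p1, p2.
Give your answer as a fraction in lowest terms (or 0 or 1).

1/5

Take p1 = 0, p2 = 1/5:
p2 ⇒ p1 = 1/5 ⇒ 0 = 0
p2 + (p2 ⇒ p1) = 1/5 + 0 = 1/5
p1 + p1 = 0 + 0 = 0
p1 + (p1 + p1) = 0 + 0 = 0
(p2 + (p2 ⇒ p1)) + (p1 + (p1 + p1)) = 1/5 + 0 = 1/5
No assignment yields a value below 1/5, so this is the minimum.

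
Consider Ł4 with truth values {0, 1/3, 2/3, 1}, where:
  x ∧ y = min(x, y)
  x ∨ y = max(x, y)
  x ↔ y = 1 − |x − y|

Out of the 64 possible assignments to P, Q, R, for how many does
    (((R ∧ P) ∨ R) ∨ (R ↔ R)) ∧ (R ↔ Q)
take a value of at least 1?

value 1: 16 assignments (counts)
value 2/3: 24 assignments
value 1/3: 16 assignments
value 0: 8 assignments
So 16 of the 64 assignments meet the threshold.

16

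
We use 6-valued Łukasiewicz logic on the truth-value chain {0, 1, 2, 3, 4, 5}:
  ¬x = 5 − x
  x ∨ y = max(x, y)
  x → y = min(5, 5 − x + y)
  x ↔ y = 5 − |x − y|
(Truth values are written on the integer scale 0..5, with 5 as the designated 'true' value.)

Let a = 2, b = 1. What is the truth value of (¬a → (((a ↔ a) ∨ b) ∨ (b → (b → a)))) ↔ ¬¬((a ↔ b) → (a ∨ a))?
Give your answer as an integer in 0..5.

¬a = ¬2 = 3
a ↔ a = 2 ↔ 2 = 5
(a ↔ a) ∨ b = 5 ∨ 1 = 5
b → a = 1 → 2 = 5
b → (b → a) = 1 → 5 = 5
((a ↔ a) ∨ b) ∨ (b → (b → a)) = 5 ∨ 5 = 5
¬a → (((a ↔ a) ∨ b) ∨ (b → (b → a))) = 3 → 5 = 5
a ↔ b = 2 ↔ 1 = 4
a ∨ a = 2 ∨ 2 = 2
(a ↔ b) → (a ∨ a) = 4 → 2 = 3
¬((a ↔ b) → (a ∨ a)) = ¬3 = 2
¬¬((a ↔ b) → (a ∨ a)) = ¬2 = 3
(¬a → (((a ↔ a) ∨ b) ∨ (b → (b → a)))) ↔ ¬¬((a ↔ b) → (a ∨ a)) = 5 ↔ 3 = 3

3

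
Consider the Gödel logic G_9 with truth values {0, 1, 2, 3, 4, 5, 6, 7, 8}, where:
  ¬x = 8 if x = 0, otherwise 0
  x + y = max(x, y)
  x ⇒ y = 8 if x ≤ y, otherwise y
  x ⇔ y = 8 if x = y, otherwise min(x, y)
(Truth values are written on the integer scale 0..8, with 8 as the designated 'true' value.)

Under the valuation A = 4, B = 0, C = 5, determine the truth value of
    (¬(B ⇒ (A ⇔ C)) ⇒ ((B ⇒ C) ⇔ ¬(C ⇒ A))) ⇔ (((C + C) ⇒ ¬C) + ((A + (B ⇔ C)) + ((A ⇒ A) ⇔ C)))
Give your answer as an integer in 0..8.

A ⇔ C = 4 ⇔ 5 = 4
B ⇒ (A ⇔ C) = 0 ⇒ 4 = 8
¬(B ⇒ (A ⇔ C)) = ¬8 = 0
B ⇒ C = 0 ⇒ 5 = 8
C ⇒ A = 5 ⇒ 4 = 4
¬(C ⇒ A) = ¬4 = 0
(B ⇒ C) ⇔ ¬(C ⇒ A) = 8 ⇔ 0 = 0
¬(B ⇒ (A ⇔ C)) ⇒ ((B ⇒ C) ⇔ ¬(C ⇒ A)) = 0 ⇒ 0 = 8
C + C = 5 + 5 = 5
¬C = ¬5 = 0
(C + C) ⇒ ¬C = 5 ⇒ 0 = 0
B ⇔ C = 0 ⇔ 5 = 0
A + (B ⇔ C) = 4 + 0 = 4
A ⇒ A = 4 ⇒ 4 = 8
(A ⇒ A) ⇔ C = 8 ⇔ 5 = 5
(A + (B ⇔ C)) + ((A ⇒ A) ⇔ C) = 4 + 5 = 5
((C + C) ⇒ ¬C) + ((A + (B ⇔ C)) + ((A ⇒ A) ⇔ C)) = 0 + 5 = 5
(¬(B ⇒ (A ⇔ C)) ⇒ ((B ⇒ C) ⇔ ¬(C ⇒ A))) ⇔ (((C + C) ⇒ ¬C) + ((A + (B ⇔ C)) + ((A ⇒ A) ⇔ C))) = 8 ⇔ 5 = 5

5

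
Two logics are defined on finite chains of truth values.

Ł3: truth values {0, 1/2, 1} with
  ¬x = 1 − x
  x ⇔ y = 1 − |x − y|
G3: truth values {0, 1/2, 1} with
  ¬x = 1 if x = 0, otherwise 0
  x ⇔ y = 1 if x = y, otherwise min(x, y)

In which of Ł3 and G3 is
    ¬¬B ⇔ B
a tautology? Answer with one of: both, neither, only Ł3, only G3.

In Ł3: every assignment gives 1 — tautology.
In G3: at B = 1/2 the value is 1/2 — not a tautology.

only Ł3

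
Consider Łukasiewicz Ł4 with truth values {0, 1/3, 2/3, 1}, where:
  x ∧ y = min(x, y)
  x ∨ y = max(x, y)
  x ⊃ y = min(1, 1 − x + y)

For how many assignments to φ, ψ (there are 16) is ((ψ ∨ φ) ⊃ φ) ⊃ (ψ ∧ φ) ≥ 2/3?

φ = 0, ψ = 0 ↦ 0  <
φ = 0, ψ = 1/3 ↦ 1/3  <
φ = 0, ψ = 2/3 ↦ 2/3  ≥
φ = 0, ψ = 1 ↦ 1  ≥
φ = 1/3, ψ = 0 ↦ 0  <
φ = 1/3, ψ = 1/3 ↦ 1/3  <
φ = 1/3, ψ = 2/3 ↦ 2/3  ≥
φ = 1/3, ψ = 1 ↦ 1  ≥
φ = 2/3, ψ = 0 ↦ 0  <
φ = 2/3, ψ = 1/3 ↦ 1/3  <
φ = 2/3, ψ = 2/3 ↦ 2/3  ≥
φ = 2/3, ψ = 1 ↦ 1  ≥
φ = 1, ψ = 0 ↦ 0  <
φ = 1, ψ = 1/3 ↦ 1/3  <
φ = 1, ψ = 2/3 ↦ 2/3  ≥
φ = 1, ψ = 1 ↦ 1  ≥
So 8 of the 16 assignments meet the threshold.

8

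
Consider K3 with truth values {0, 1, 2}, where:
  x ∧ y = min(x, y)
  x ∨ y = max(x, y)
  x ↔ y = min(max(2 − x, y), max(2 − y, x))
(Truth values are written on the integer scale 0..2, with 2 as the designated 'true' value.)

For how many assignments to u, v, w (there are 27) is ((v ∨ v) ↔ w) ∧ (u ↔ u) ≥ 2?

value 2: 4 assignments (counts)
value 1: 17 assignments
value 0: 6 assignments
So 4 of the 27 assignments meet the threshold.

4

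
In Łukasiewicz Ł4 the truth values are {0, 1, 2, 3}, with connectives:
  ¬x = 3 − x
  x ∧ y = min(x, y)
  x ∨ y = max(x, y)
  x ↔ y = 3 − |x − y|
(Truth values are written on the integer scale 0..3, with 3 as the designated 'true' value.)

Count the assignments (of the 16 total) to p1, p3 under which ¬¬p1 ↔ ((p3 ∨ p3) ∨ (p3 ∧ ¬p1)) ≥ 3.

4

p1 = 0, p3 = 0 ↦ 3  ≥
p1 = 0, p3 = 1 ↦ 2  <
p1 = 0, p3 = 2 ↦ 1  <
p1 = 0, p3 = 3 ↦ 0  <
p1 = 1, p3 = 0 ↦ 2  <
p1 = 1, p3 = 1 ↦ 3  ≥
p1 = 1, p3 = 2 ↦ 2  <
p1 = 1, p3 = 3 ↦ 1  <
p1 = 2, p3 = 0 ↦ 1  <
p1 = 2, p3 = 1 ↦ 2  <
p1 = 2, p3 = 2 ↦ 3  ≥
p1 = 2, p3 = 3 ↦ 2  <
p1 = 3, p3 = 0 ↦ 0  <
p1 = 3, p3 = 1 ↦ 1  <
p1 = 3, p3 = 2 ↦ 2  <
p1 = 3, p3 = 3 ↦ 3  ≥
So 4 of the 16 assignments meet the threshold.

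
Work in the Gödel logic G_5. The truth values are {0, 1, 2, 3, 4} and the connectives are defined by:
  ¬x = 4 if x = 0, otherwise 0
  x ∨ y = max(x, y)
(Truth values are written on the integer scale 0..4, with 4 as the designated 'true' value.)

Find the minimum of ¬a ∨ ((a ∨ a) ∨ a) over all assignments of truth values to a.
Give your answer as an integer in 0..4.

1

Take a = 1:
¬a = ¬1 = 0
a ∨ a = 1 ∨ 1 = 1
(a ∨ a) ∨ a = 1 ∨ 1 = 1
¬a ∨ ((a ∨ a) ∨ a) = 0 ∨ 1 = 1
No assignment yields a value below 1, so this is the minimum.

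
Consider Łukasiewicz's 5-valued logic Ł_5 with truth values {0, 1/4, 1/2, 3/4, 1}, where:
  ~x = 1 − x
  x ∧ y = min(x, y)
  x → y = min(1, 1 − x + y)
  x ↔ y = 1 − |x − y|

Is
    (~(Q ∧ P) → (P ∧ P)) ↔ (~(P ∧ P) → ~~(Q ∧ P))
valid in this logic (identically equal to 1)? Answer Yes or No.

Yes

At P = 3/4, Q = 1/2, for instance:
Q ∧ P = 1/2 ∧ 3/4 = 1/2
~(Q ∧ P) = ~1/2 = 1/2
P ∧ P = 3/4 ∧ 3/4 = 3/4
~(Q ∧ P) → (P ∧ P) = 1/2 → 3/4 = 1
~(P ∧ P) = ~3/4 = 1/4
~~(Q ∧ P) = ~1/2 = 1/2
~(P ∧ P) → ~~(Q ∧ P) = 1/4 → 1/2 = 1
(~(Q ∧ P) → (P ∧ P)) ↔ (~(P ∧ P) → ~~(Q ∧ P)) = 1 ↔ 1 = 1
and checking the remaining 24 assignments likewise gives ≥ 1 in every case.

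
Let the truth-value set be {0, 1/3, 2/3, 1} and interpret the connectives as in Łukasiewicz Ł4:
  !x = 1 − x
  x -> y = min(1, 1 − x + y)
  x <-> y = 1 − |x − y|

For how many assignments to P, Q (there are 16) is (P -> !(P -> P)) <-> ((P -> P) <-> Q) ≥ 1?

4

P = 0, Q = 0 ↦ 0  <
P = 0, Q = 1/3 ↦ 1/3  <
P = 0, Q = 2/3 ↦ 2/3  <
P = 0, Q = 1 ↦ 1  ≥
P = 1/3, Q = 0 ↦ 1/3  <
P = 1/3, Q = 1/3 ↦ 2/3  <
P = 1/3, Q = 2/3 ↦ 1  ≥
P = 1/3, Q = 1 ↦ 2/3  <
P = 2/3, Q = 0 ↦ 2/3  <
P = 2/3, Q = 1/3 ↦ 1  ≥
P = 2/3, Q = 2/3 ↦ 2/3  <
P = 2/3, Q = 1 ↦ 1/3  <
P = 1, Q = 0 ↦ 1  ≥
P = 1, Q = 1/3 ↦ 2/3  <
P = 1, Q = 2/3 ↦ 1/3  <
P = 1, Q = 1 ↦ 0  <
So 4 of the 16 assignments meet the threshold.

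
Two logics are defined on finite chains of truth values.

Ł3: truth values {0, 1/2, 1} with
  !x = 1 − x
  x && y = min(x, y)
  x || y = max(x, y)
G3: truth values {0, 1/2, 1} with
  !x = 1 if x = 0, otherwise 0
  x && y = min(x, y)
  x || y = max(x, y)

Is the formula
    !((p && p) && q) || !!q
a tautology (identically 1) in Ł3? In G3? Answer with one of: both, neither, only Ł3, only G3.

only G3

In Ł3: at p = 1/2, q = 1/2 the value is 1/2 — not a tautology.
In G3: every assignment gives 1 — tautology.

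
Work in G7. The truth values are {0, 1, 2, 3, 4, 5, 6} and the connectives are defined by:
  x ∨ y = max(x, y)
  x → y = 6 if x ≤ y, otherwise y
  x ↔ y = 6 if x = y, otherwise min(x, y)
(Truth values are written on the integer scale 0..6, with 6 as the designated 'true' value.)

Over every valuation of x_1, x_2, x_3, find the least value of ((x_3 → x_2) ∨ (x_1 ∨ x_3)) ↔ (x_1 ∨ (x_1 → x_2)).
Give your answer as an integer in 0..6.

1

Take x_1 = 0, x_2 = 0, x_3 = 1:
x_3 → x_2 = 1 → 0 = 0
x_1 ∨ x_3 = 0 ∨ 1 = 1
(x_3 → x_2) ∨ (x_1 ∨ x_3) = 0 ∨ 1 = 1
x_1 → x_2 = 0 → 0 = 6
x_1 ∨ (x_1 → x_2) = 0 ∨ 6 = 6
((x_3 → x_2) ∨ (x_1 ∨ x_3)) ↔ (x_1 ∨ (x_1 → x_2)) = 1 ↔ 6 = 1
No assignment yields a value below 1, so this is the minimum.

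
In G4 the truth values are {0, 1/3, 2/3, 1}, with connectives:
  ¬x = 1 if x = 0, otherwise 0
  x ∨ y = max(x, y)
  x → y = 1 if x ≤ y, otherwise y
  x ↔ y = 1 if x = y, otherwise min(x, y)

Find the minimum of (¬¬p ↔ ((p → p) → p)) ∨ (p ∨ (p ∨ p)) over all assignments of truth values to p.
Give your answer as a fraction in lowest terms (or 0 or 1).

1/3

Take p = 1/3:
¬p = ¬1/3 = 0
¬¬p = ¬0 = 1
p → p = 1/3 → 1/3 = 1
(p → p) → p = 1 → 1/3 = 1/3
¬¬p ↔ ((p → p) → p) = 1 ↔ 1/3 = 1/3
p ∨ p = 1/3 ∨ 1/3 = 1/3
p ∨ (p ∨ p) = 1/3 ∨ 1/3 = 1/3
(¬¬p ↔ ((p → p) → p)) ∨ (p ∨ (p ∨ p)) = 1/3 ∨ 1/3 = 1/3
No assignment yields a value below 1/3, so this is the minimum.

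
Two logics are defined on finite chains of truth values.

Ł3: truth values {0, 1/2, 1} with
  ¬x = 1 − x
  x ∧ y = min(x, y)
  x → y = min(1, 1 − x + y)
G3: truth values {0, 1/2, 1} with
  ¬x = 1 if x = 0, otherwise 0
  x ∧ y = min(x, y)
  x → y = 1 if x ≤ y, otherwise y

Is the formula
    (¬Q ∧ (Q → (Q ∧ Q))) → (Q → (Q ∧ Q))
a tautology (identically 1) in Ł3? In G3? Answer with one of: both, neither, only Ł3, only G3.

both

In Ł3: every assignment gives 1 — tautology.
In G3: every assignment gives 1 — tautology.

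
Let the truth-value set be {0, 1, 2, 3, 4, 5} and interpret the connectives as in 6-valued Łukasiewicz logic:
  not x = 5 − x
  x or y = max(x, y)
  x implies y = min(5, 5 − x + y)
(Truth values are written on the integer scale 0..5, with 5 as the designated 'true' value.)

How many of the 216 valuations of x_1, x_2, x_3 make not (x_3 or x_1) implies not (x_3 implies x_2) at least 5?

value 5: 101 assignments (counts)
value 4: 37 assignments
value 3: 31 assignments
value 2: 25 assignments
value 1: 16 assignments
value 0: 6 assignments
So 101 of the 216 assignments meet the threshold.

101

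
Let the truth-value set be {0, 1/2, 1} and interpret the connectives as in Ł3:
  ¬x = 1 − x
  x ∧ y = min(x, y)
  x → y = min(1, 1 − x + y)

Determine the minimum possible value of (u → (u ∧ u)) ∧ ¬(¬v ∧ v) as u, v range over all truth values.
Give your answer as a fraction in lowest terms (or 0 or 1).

1/2

Take u = 0, v = 1/2:
u ∧ u = 0 ∧ 0 = 0
u → (u ∧ u) = 0 → 0 = 1
¬v = ¬1/2 = 1/2
¬v ∧ v = 1/2 ∧ 1/2 = 1/2
¬(¬v ∧ v) = ¬1/2 = 1/2
(u → (u ∧ u)) ∧ ¬(¬v ∧ v) = 1 ∧ 1/2 = 1/2
No assignment yields a value below 1/2, so this is the minimum.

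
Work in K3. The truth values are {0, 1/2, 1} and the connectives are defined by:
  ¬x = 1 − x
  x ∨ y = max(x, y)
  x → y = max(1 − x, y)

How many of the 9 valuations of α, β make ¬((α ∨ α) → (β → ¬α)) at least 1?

α = 0, β = 0 ↦ 0  <
α = 0, β = 1/2 ↦ 0  <
α = 0, β = 1 ↦ 0  <
α = 1/2, β = 0 ↦ 0  <
α = 1/2, β = 1/2 ↦ 1/2  <
α = 1/2, β = 1 ↦ 1/2  <
α = 1, β = 0 ↦ 0  <
α = 1, β = 1/2 ↦ 1/2  <
α = 1, β = 1 ↦ 1  ≥
So 1 of the 9 assignments meets the threshold.

1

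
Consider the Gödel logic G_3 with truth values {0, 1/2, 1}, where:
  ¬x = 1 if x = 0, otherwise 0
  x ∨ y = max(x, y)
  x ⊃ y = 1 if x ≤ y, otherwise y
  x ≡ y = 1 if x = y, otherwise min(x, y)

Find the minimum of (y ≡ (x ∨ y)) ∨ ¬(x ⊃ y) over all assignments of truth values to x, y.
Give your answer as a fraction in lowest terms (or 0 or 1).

Take x = 1, y = 1/2:
x ∨ y = 1 ∨ 1/2 = 1
y ≡ (x ∨ y) = 1/2 ≡ 1 = 1/2
x ⊃ y = 1 ⊃ 1/2 = 1/2
¬(x ⊃ y) = ¬1/2 = 0
(y ≡ (x ∨ y)) ∨ ¬(x ⊃ y) = 1/2 ∨ 0 = 1/2
No assignment yields a value below 1/2, so this is the minimum.

1/2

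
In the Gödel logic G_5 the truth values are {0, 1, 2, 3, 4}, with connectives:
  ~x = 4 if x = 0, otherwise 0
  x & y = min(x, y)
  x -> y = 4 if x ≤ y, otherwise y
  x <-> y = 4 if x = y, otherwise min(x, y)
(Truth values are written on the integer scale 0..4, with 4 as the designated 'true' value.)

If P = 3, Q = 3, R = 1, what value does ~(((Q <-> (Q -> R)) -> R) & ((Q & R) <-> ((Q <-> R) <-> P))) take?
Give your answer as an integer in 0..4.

Q -> R = 3 -> 1 = 1
Q <-> (Q -> R) = 3 <-> 1 = 1
(Q <-> (Q -> R)) -> R = 1 -> 1 = 4
Q & R = 3 & 1 = 1
Q <-> R = 3 <-> 1 = 1
(Q <-> R) <-> P = 1 <-> 3 = 1
(Q & R) <-> ((Q <-> R) <-> P) = 1 <-> 1 = 4
((Q <-> (Q -> R)) -> R) & ((Q & R) <-> ((Q <-> R) <-> P)) = 4 & 4 = 4
~(((Q <-> (Q -> R)) -> R) & ((Q & R) <-> ((Q <-> R) <-> P))) = ~4 = 0

0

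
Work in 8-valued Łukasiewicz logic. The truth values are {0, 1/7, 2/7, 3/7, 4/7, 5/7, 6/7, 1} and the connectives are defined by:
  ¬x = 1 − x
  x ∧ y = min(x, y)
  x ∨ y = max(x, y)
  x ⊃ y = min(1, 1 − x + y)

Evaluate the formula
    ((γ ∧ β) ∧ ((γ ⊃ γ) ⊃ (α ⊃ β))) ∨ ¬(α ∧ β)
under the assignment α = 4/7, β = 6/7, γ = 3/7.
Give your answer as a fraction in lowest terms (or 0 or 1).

3/7

γ ∧ β = 3/7 ∧ 6/7 = 3/7
γ ⊃ γ = 3/7 ⊃ 3/7 = 1
α ⊃ β = 4/7 ⊃ 6/7 = 1
(γ ⊃ γ) ⊃ (α ⊃ β) = 1 ⊃ 1 = 1
(γ ∧ β) ∧ ((γ ⊃ γ) ⊃ (α ⊃ β)) = 3/7 ∧ 1 = 3/7
α ∧ β = 4/7 ∧ 6/7 = 4/7
¬(α ∧ β) = ¬4/7 = 3/7
((γ ∧ β) ∧ ((γ ⊃ γ) ⊃ (α ⊃ β))) ∨ ¬(α ∧ β) = 3/7 ∨ 3/7 = 3/7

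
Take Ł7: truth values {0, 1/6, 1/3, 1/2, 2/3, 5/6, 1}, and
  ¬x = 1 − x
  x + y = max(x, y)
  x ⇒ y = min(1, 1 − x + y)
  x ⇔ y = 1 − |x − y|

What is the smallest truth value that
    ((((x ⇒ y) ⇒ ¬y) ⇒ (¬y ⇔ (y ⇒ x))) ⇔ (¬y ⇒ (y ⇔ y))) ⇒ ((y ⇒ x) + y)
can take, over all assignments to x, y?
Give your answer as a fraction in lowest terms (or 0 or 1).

Take x = 0, y = 1/2:
x ⇒ y = 0 ⇒ 1/2 = 1
¬y = ¬1/2 = 1/2
(x ⇒ y) ⇒ ¬y = 1 ⇒ 1/2 = 1/2
¬y = ¬1/2 = 1/2
y ⇒ x = 1/2 ⇒ 0 = 1/2
¬y ⇔ (y ⇒ x) = 1/2 ⇔ 1/2 = 1
((x ⇒ y) ⇒ ¬y) ⇒ (¬y ⇔ (y ⇒ x)) = 1/2 ⇒ 1 = 1
¬y = ¬1/2 = 1/2
y ⇔ y = 1/2 ⇔ 1/2 = 1
¬y ⇒ (y ⇔ y) = 1/2 ⇒ 1 = 1
(((x ⇒ y) ⇒ ¬y) ⇒ (¬y ⇔ (y ⇒ x))) ⇔ (¬y ⇒ (y ⇔ y)) = 1 ⇔ 1 = 1
y ⇒ x = 1/2 ⇒ 0 = 1/2
(y ⇒ x) + y = 1/2 + 1/2 = 1/2
((((x ⇒ y) ⇒ ¬y) ⇒ (¬y ⇔ (y ⇒ x))) ⇔ (¬y ⇒ (y ⇔ y))) ⇒ ((y ⇒ x) + y) = 1 ⇒ 1/2 = 1/2
No assignment yields a value below 1/2, so this is the minimum.

1/2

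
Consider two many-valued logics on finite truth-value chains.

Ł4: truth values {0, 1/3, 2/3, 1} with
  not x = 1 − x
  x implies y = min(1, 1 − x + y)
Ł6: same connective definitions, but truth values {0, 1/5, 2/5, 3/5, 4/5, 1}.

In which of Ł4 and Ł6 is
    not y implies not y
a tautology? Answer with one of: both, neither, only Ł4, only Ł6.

In Ł4: every assignment gives 1 — tautology.
In Ł6: every assignment gives 1 — tautology.

both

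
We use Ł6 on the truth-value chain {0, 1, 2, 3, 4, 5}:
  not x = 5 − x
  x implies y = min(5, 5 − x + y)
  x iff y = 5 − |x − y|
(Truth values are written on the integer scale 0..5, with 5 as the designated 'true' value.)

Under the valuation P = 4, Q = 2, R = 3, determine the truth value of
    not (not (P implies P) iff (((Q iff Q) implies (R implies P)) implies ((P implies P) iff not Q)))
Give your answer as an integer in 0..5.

3

P implies P = 4 implies 4 = 5
not (P implies P) = not 5 = 0
Q iff Q = 2 iff 2 = 5
R implies P = 3 implies 4 = 5
(Q iff Q) implies (R implies P) = 5 implies 5 = 5
P implies P = 4 implies 4 = 5
not Q = not 2 = 3
(P implies P) iff not Q = 5 iff 3 = 3
((Q iff Q) implies (R implies P)) implies ((P implies P) iff not Q) = 5 implies 3 = 3
not (P implies P) iff (((Q iff Q) implies (R implies P)) implies ((P implies P) iff not Q)) = 0 iff 3 = 2
not (not (P implies P) iff (((Q iff Q) implies (R implies P)) implies ((P implies P) iff not Q))) = not 2 = 3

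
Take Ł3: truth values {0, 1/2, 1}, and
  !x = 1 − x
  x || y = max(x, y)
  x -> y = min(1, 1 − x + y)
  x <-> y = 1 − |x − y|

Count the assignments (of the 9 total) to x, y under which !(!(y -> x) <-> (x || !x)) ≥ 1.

x = 0, y = 0 ↦ 1  ≥
x = 0, y = 1/2 ↦ 1/2  <
x = 0, y = 1 ↦ 0  <
x = 1/2, y = 0 ↦ 1/2  <
x = 1/2, y = 1/2 ↦ 1/2  <
x = 1/2, y = 1 ↦ 0  <
x = 1, y = 0 ↦ 1  ≥
x = 1, y = 1/2 ↦ 1  ≥
x = 1, y = 1 ↦ 1  ≥
So 4 of the 9 assignments meet the threshold.

4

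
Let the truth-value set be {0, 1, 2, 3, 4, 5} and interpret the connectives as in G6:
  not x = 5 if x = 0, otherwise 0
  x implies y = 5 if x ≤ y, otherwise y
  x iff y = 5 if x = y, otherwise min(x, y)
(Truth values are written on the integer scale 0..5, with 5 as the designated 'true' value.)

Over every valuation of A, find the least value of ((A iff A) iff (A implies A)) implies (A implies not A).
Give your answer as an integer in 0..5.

Take A = 1:
A iff A = 1 iff 1 = 5
A implies A = 1 implies 1 = 5
(A iff A) iff (A implies A) = 5 iff 5 = 5
not A = not 1 = 0
A implies not A = 1 implies 0 = 0
((A iff A) iff (A implies A)) implies (A implies not A) = 5 implies 0 = 0
No assignment yields a value below 0, so this is the minimum.

0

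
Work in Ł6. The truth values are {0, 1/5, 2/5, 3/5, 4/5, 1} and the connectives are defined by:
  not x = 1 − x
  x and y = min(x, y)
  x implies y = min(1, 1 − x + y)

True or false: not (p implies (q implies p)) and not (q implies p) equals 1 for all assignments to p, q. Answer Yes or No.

No

Counterexample: take p = 0, q = 0.
q implies p = 0 implies 0 = 1
p implies (q implies p) = 0 implies 1 = 1
not (p implies (q implies p)) = not 1 = 0
q implies p = 0 implies 0 = 1
not (q implies p) = not 1 = 0
not (p implies (q implies p)) and not (q implies p) = 0 and 0 = 0
This gives 0 ≠ 1.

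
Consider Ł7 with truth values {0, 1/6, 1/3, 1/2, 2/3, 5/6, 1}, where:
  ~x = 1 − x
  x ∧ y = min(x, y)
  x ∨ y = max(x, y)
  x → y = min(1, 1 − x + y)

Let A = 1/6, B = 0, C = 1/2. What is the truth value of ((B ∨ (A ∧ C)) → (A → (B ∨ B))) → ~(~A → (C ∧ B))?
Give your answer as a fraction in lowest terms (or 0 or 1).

5/6

A ∧ C = 1/6 ∧ 1/2 = 1/6
B ∨ (A ∧ C) = 0 ∨ 1/6 = 1/6
B ∨ B = 0 ∨ 0 = 0
A → (B ∨ B) = 1/6 → 0 = 5/6
(B ∨ (A ∧ C)) → (A → (B ∨ B)) = 1/6 → 5/6 = 1
~A = ~1/6 = 5/6
C ∧ B = 1/2 ∧ 0 = 0
~A → (C ∧ B) = 5/6 → 0 = 1/6
~(~A → (C ∧ B)) = ~1/6 = 5/6
((B ∨ (A ∧ C)) → (A → (B ∨ B))) → ~(~A → (C ∧ B)) = 1 → 5/6 = 5/6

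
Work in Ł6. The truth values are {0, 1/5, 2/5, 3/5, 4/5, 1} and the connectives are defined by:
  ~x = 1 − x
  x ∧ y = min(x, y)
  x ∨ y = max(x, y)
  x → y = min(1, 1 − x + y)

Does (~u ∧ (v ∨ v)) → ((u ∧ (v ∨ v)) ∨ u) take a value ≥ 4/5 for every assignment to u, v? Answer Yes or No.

No

Counterexample: take u = 0, v = 2/5.
~u = ~0 = 1
v ∨ v = 2/5 ∨ 2/5 = 2/5
~u ∧ (v ∨ v) = 1 ∧ 2/5 = 2/5
v ∨ v = 2/5 ∨ 2/5 = 2/5
u ∧ (v ∨ v) = 0 ∧ 2/5 = 0
(u ∧ (v ∨ v)) ∨ u = 0 ∨ 0 = 0
(~u ∧ (v ∨ v)) → ((u ∧ (v ∨ v)) ∨ u) = 2/5 → 0 = 3/5
This gives 3/5, which is below 4/5.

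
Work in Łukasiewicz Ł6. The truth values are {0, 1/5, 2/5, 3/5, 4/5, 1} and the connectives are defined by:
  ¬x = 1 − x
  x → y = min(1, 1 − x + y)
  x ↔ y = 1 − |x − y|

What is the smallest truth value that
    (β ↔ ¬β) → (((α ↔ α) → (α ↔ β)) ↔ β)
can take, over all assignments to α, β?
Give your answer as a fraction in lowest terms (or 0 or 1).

Take α = 2/5, β = 2/5:
¬β = ¬2/5 = 3/5
β ↔ ¬β = 2/5 ↔ 3/5 = 4/5
α ↔ α = 2/5 ↔ 2/5 = 1
α ↔ β = 2/5 ↔ 2/5 = 1
(α ↔ α) → (α ↔ β) = 1 → 1 = 1
((α ↔ α) → (α ↔ β)) ↔ β = 1 ↔ 2/5 = 2/5
(β ↔ ¬β) → (((α ↔ α) → (α ↔ β)) ↔ β) = 4/5 → 2/5 = 3/5
No assignment yields a value below 3/5, so this is the minimum.

3/5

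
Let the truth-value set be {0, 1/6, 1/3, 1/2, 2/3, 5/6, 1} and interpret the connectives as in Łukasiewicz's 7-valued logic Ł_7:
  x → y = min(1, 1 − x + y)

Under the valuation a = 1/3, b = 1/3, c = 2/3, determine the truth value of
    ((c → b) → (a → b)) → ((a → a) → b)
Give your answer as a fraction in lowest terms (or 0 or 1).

c → b = 2/3 → 1/3 = 2/3
a → b = 1/3 → 1/3 = 1
(c → b) → (a → b) = 2/3 → 1 = 1
a → a = 1/3 → 1/3 = 1
(a → a) → b = 1 → 1/3 = 1/3
((c → b) → (a → b)) → ((a → a) → b) = 1 → 1/3 = 1/3

1/3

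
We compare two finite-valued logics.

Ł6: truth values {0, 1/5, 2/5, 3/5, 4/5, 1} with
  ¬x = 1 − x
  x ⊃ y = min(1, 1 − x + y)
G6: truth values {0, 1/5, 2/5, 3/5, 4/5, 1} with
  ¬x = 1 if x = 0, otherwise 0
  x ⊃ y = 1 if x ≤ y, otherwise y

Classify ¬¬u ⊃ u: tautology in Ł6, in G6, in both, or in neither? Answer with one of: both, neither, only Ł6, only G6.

only Ł6

In Ł6: every assignment gives 1 — tautology.
In G6: at u = 1/5 the value is 1/5 — not a tautology.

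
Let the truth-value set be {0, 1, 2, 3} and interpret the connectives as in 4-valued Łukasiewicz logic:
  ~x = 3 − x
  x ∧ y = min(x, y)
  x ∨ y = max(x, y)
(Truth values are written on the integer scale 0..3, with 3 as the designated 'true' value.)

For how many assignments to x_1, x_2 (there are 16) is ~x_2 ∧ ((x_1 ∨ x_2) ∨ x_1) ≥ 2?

4

x_1 = 0, x_2 = 0 ↦ 0  <
x_1 = 0, x_2 = 1 ↦ 1  <
x_1 = 0, x_2 = 2 ↦ 1  <
x_1 = 0, x_2 = 3 ↦ 0  <
x_1 = 1, x_2 = 0 ↦ 1  <
x_1 = 1, x_2 = 1 ↦ 1  <
x_1 = 1, x_2 = 2 ↦ 1  <
x_1 = 1, x_2 = 3 ↦ 0  <
x_1 = 2, x_2 = 0 ↦ 2  ≥
x_1 = 2, x_2 = 1 ↦ 2  ≥
x_1 = 2, x_2 = 2 ↦ 1  <
x_1 = 2, x_2 = 3 ↦ 0  <
x_1 = 3, x_2 = 0 ↦ 3  ≥
x_1 = 3, x_2 = 1 ↦ 2  ≥
x_1 = 3, x_2 = 2 ↦ 1  <
x_1 = 3, x_2 = 3 ↦ 0  <
So 4 of the 16 assignments meet the threshold.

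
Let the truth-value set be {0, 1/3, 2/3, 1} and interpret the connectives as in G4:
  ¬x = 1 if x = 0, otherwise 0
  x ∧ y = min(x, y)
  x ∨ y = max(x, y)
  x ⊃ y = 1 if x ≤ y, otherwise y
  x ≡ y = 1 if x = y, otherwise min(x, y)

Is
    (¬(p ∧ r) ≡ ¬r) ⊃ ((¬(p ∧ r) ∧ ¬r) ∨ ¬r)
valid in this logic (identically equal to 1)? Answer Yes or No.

No

Counterexample: take p = 1/3, r = 1/3.
p ∧ r = 1/3 ∧ 1/3 = 1/3
¬(p ∧ r) = ¬1/3 = 0
¬r = ¬1/3 = 0
¬(p ∧ r) ≡ ¬r = 0 ≡ 0 = 1
p ∧ r = 1/3 ∧ 1/3 = 1/3
¬(p ∧ r) = ¬1/3 = 0
¬r = ¬1/3 = 0
¬(p ∧ r) ∧ ¬r = 0 ∧ 0 = 0
¬r = ¬1/3 = 0
(¬(p ∧ r) ∧ ¬r) ∨ ¬r = 0 ∨ 0 = 0
(¬(p ∧ r) ≡ ¬r) ⊃ ((¬(p ∧ r) ∧ ¬r) ∨ ¬r) = 1 ⊃ 0 = 0
This gives 0 ≠ 1.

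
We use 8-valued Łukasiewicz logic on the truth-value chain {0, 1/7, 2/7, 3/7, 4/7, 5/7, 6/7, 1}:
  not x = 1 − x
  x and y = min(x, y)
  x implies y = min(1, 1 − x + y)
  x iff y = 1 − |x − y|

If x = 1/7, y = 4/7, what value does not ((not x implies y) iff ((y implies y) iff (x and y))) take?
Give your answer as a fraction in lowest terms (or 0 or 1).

not x = not 1/7 = 6/7
not x implies y = 6/7 implies 4/7 = 5/7
y implies y = 4/7 implies 4/7 = 1
x and y = 1/7 and 4/7 = 1/7
(y implies y) iff (x and y) = 1 iff 1/7 = 1/7
(not x implies y) iff ((y implies y) iff (x and y)) = 5/7 iff 1/7 = 3/7
not ((not x implies y) iff ((y implies y) iff (x and y))) = not 3/7 = 4/7

4/7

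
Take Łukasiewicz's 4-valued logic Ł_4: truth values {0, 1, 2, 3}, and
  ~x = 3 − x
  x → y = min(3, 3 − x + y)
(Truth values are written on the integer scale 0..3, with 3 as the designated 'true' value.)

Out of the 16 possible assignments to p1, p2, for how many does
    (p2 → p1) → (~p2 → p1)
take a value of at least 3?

11

p1 = 0, p2 = 0 ↦ 0  <
p1 = 0, p2 = 1 ↦ 2  <
p1 = 0, p2 = 2 ↦ 3  ≥
p1 = 0, p2 = 3 ↦ 3  ≥
p1 = 1, p2 = 0 ↦ 1  <
p1 = 1, p2 = 1 ↦ 2  <
p1 = 1, p2 = 2 ↦ 3  ≥
p1 = 1, p2 = 3 ↦ 3  ≥
p1 = 2, p2 = 0 ↦ 2  <
p1 = 2, p2 = 1 ↦ 3  ≥
p1 = 2, p2 = 2 ↦ 3  ≥
p1 = 2, p2 = 3 ↦ 3  ≥
p1 = 3, p2 = 0 ↦ 3  ≥
p1 = 3, p2 = 1 ↦ 3  ≥
p1 = 3, p2 = 2 ↦ 3  ≥
p1 = 3, p2 = 3 ↦ 3  ≥
So 11 of the 16 assignments meet the threshold.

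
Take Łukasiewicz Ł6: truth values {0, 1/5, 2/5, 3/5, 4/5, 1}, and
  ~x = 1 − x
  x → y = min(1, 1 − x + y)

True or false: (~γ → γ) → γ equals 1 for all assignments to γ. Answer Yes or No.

No

Counterexample: take γ = 1/5.
~γ = ~1/5 = 4/5
~γ → γ = 4/5 → 1/5 = 2/5
(~γ → γ) → γ = 2/5 → 1/5 = 4/5
This gives 4/5 ≠ 1.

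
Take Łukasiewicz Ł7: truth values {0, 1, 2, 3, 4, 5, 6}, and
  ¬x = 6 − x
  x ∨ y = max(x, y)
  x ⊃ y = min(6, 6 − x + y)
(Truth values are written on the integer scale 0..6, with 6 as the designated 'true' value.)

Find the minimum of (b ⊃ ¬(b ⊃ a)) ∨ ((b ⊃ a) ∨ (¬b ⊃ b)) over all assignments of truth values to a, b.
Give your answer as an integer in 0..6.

5

Take a = 1, b = 2:
b ⊃ a = 2 ⊃ 1 = 5
¬(b ⊃ a) = ¬5 = 1
b ⊃ ¬(b ⊃ a) = 2 ⊃ 1 = 5
b ⊃ a = 2 ⊃ 1 = 5
¬b = ¬2 = 4
¬b ⊃ b = 4 ⊃ 2 = 4
(b ⊃ a) ∨ (¬b ⊃ b) = 5 ∨ 4 = 5
(b ⊃ ¬(b ⊃ a)) ∨ ((b ⊃ a) ∨ (¬b ⊃ b)) = 5 ∨ 5 = 5
No assignment yields a value below 5, so this is the minimum.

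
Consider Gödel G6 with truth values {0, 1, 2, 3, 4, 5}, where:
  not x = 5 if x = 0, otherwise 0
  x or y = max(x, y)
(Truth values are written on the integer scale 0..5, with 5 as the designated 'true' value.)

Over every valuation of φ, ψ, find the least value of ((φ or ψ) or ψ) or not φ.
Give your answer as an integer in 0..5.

Take φ = 1, ψ = 0:
φ or ψ = 1 or 0 = 1
(φ or ψ) or ψ = 1 or 0 = 1
not φ = not 1 = 0
((φ or ψ) or ψ) or not φ = 1 or 0 = 1
No assignment yields a value below 1, so this is the minimum.

1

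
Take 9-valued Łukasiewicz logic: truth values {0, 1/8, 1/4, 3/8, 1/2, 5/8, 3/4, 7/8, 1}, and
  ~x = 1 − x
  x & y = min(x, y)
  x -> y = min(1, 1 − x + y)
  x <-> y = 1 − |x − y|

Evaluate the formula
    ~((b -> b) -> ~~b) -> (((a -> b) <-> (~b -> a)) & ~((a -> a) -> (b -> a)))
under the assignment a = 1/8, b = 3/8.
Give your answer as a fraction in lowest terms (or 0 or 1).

b -> b = 3/8 -> 3/8 = 1
~b = ~3/8 = 5/8
~~b = ~5/8 = 3/8
(b -> b) -> ~~b = 1 -> 3/8 = 3/8
~((b -> b) -> ~~b) = ~3/8 = 5/8
a -> b = 1/8 -> 3/8 = 1
~b = ~3/8 = 5/8
~b -> a = 5/8 -> 1/8 = 1/2
(a -> b) <-> (~b -> a) = 1 <-> 1/2 = 1/2
a -> a = 1/8 -> 1/8 = 1
b -> a = 3/8 -> 1/8 = 3/4
(a -> a) -> (b -> a) = 1 -> 3/4 = 3/4
~((a -> a) -> (b -> a)) = ~3/4 = 1/4
((a -> b) <-> (~b -> a)) & ~((a -> a) -> (b -> a)) = 1/2 & 1/4 = 1/4
~((b -> b) -> ~~b) -> (((a -> b) <-> (~b -> a)) & ~((a -> a) -> (b -> a))) = 5/8 -> 1/4 = 5/8

5/8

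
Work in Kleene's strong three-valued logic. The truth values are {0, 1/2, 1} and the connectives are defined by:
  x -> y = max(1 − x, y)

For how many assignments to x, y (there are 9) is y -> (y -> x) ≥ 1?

5

x = 0, y = 0 ↦ 1  ≥
x = 0, y = 1/2 ↦ 1/2  <
x = 0, y = 1 ↦ 0  <
x = 1/2, y = 0 ↦ 1  ≥
x = 1/2, y = 1/2 ↦ 1/2  <
x = 1/2, y = 1 ↦ 1/2  <
x = 1, y = 0 ↦ 1  ≥
x = 1, y = 1/2 ↦ 1  ≥
x = 1, y = 1 ↦ 1  ≥
So 5 of the 9 assignments meet the threshold.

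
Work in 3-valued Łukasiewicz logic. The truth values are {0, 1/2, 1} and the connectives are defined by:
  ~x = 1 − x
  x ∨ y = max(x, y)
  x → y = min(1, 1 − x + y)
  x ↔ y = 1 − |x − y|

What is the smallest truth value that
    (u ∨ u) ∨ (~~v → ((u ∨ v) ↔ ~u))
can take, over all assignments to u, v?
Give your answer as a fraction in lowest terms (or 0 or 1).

Take u = 1/2, v = 1:
u ∨ u = 1/2 ∨ 1/2 = 1/2
~v = ~1 = 0
~~v = ~0 = 1
u ∨ v = 1/2 ∨ 1 = 1
~u = ~1/2 = 1/2
(u ∨ v) ↔ ~u = 1 ↔ 1/2 = 1/2
~~v → ((u ∨ v) ↔ ~u) = 1 → 1/2 = 1/2
(u ∨ u) ∨ (~~v → ((u ∨ v) ↔ ~u)) = 1/2 ∨ 1/2 = 1/2
No assignment yields a value below 1/2, so this is the minimum.

1/2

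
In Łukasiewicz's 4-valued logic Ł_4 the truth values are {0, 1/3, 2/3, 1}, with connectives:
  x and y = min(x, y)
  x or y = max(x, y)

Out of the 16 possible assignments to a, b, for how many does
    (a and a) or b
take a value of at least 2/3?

a = 0, b = 0 ↦ 0  <
a = 0, b = 1/3 ↦ 1/3  <
a = 0, b = 2/3 ↦ 2/3  ≥
a = 0, b = 1 ↦ 1  ≥
a = 1/3, b = 0 ↦ 1/3  <
a = 1/3, b = 1/3 ↦ 1/3  <
a = 1/3, b = 2/3 ↦ 2/3  ≥
a = 1/3, b = 1 ↦ 1  ≥
a = 2/3, b = 0 ↦ 2/3  ≥
a = 2/3, b = 1/3 ↦ 2/3  ≥
a = 2/3, b = 2/3 ↦ 2/3  ≥
a = 2/3, b = 1 ↦ 1  ≥
a = 1, b = 0 ↦ 1  ≥
a = 1, b = 1/3 ↦ 1  ≥
a = 1, b = 2/3 ↦ 1  ≥
a = 1, b = 1 ↦ 1  ≥
So 12 of the 16 assignments meet the threshold.

12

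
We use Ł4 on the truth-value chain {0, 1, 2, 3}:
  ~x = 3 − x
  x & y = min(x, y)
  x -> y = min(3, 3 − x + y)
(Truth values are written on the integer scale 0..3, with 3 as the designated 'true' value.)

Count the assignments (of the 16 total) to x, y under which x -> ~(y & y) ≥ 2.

13

x = 0, y = 0 ↦ 3  ≥
x = 0, y = 1 ↦ 3  ≥
x = 0, y = 2 ↦ 3  ≥
x = 0, y = 3 ↦ 3  ≥
x = 1, y = 0 ↦ 3  ≥
x = 1, y = 1 ↦ 3  ≥
x = 1, y = 2 ↦ 3  ≥
x = 1, y = 3 ↦ 2  ≥
x = 2, y = 0 ↦ 3  ≥
x = 2, y = 1 ↦ 3  ≥
x = 2, y = 2 ↦ 2  ≥
x = 2, y = 3 ↦ 1  <
x = 3, y = 0 ↦ 3  ≥
x = 3, y = 1 ↦ 2  ≥
x = 3, y = 2 ↦ 1  <
x = 3, y = 3 ↦ 0  <
So 13 of the 16 assignments meet the threshold.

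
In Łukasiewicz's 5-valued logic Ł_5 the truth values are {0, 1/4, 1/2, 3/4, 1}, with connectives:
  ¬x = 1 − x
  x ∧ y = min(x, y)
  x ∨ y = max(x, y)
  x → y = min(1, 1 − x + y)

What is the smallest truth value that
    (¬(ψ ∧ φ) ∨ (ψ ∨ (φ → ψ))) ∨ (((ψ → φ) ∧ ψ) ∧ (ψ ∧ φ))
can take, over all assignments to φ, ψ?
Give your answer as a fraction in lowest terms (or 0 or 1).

1/2

Take φ = 1, ψ = 1/2:
ψ ∧ φ = 1/2 ∧ 1 = 1/2
¬(ψ ∧ φ) = ¬1/2 = 1/2
φ → ψ = 1 → 1/2 = 1/2
ψ ∨ (φ → ψ) = 1/2 ∨ 1/2 = 1/2
¬(ψ ∧ φ) ∨ (ψ ∨ (φ → ψ)) = 1/2 ∨ 1/2 = 1/2
ψ → φ = 1/2 → 1 = 1
(ψ → φ) ∧ ψ = 1 ∧ 1/2 = 1/2
ψ ∧ φ = 1/2 ∧ 1 = 1/2
((ψ → φ) ∧ ψ) ∧ (ψ ∧ φ) = 1/2 ∧ 1/2 = 1/2
(¬(ψ ∧ φ) ∨ (ψ ∨ (φ → ψ))) ∨ (((ψ → φ) ∧ ψ) ∧ (ψ ∧ φ)) = 1/2 ∨ 1/2 = 1/2
No assignment yields a value below 1/2, so this is the minimum.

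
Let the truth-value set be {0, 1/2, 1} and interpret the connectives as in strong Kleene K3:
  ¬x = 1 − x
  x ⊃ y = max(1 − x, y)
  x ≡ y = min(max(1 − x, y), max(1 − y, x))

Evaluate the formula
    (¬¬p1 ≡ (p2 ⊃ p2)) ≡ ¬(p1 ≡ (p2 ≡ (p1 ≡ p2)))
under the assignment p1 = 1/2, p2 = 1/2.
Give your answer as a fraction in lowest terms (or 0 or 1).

1/2

¬p1 = ¬1/2 = 1/2
¬¬p1 = ¬1/2 = 1/2
p2 ⊃ p2 = 1/2 ⊃ 1/2 = 1/2
¬¬p1 ≡ (p2 ⊃ p2) = 1/2 ≡ 1/2 = 1/2
p1 ≡ p2 = 1/2 ≡ 1/2 = 1/2
p2 ≡ (p1 ≡ p2) = 1/2 ≡ 1/2 = 1/2
p1 ≡ (p2 ≡ (p1 ≡ p2)) = 1/2 ≡ 1/2 = 1/2
¬(p1 ≡ (p2 ≡ (p1 ≡ p2))) = ¬1/2 = 1/2
(¬¬p1 ≡ (p2 ⊃ p2)) ≡ ¬(p1 ≡ (p2 ≡ (p1 ≡ p2))) = 1/2 ≡ 1/2 = 1/2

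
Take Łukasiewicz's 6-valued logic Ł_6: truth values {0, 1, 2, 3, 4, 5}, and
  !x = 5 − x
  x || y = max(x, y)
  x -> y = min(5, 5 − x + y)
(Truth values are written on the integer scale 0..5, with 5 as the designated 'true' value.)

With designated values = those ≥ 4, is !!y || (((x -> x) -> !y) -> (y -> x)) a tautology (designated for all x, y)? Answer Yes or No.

Yes

At x = 1, y = 2, for instance:
!y = !2 = 3
!!y = !3 = 2
x -> x = 1 -> 1 = 5
!y = !2 = 3
(x -> x) -> !y = 5 -> 3 = 3
y -> x = 2 -> 1 = 4
((x -> x) -> !y) -> (y -> x) = 3 -> 4 = 5
!!y || (((x -> x) -> !y) -> (y -> x)) = 2 || 5 = 5
and checking the remaining 35 assignments likewise gives ≥ 4 in every case.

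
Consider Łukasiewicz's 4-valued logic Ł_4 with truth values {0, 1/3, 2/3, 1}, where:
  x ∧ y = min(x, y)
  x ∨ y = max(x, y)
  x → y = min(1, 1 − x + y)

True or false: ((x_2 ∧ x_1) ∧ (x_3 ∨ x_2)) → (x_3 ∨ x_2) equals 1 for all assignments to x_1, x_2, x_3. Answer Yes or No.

At x_1 = 0, x_2 = 0, x_3 = 2/3, for instance:
x_2 ∧ x_1 = 0 ∧ 0 = 0
x_3 ∨ x_2 = 2/3 ∨ 0 = 2/3
(x_2 ∧ x_1) ∧ (x_3 ∨ x_2) = 0 ∧ 2/3 = 0
((x_2 ∧ x_1) ∧ (x_3 ∨ x_2)) → (x_3 ∨ x_2) = 0 → 2/3 = 1
and checking the remaining 63 assignments likewise gives ≥ 1 in every case.

Yes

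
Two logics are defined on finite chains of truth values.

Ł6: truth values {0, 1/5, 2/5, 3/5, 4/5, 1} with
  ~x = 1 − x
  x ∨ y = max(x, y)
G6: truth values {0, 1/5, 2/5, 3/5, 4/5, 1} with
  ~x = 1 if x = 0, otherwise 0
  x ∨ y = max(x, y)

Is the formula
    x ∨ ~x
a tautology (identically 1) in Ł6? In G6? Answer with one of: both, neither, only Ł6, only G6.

neither

In Ł6: at x = 1/5 the value is 4/5 — not a tautology.
In G6: at x = 1/5 the value is 1/5 — not a tautology.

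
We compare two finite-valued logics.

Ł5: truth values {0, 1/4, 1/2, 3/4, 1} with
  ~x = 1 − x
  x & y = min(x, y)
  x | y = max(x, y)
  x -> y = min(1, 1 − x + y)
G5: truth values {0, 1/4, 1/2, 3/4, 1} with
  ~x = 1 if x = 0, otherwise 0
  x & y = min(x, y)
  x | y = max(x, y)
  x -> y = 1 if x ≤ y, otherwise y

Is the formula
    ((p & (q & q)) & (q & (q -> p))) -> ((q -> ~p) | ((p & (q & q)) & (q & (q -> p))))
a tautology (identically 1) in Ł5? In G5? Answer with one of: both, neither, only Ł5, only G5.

In Ł5: every assignment gives 1 — tautology.
In G5: every assignment gives 1 — tautology.

both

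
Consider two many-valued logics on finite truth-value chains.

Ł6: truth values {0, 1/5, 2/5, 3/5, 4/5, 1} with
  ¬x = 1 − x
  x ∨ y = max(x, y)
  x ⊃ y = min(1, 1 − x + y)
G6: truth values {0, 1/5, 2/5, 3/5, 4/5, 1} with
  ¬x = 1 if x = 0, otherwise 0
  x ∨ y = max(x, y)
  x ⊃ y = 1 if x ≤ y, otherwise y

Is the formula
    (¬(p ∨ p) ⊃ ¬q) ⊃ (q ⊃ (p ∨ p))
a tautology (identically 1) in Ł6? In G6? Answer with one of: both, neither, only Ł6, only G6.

only Ł6

In Ł6: every assignment gives 1 — tautology.
In G6: at p = 1/5, q = 2/5 the value is 1/5 — not a tautology.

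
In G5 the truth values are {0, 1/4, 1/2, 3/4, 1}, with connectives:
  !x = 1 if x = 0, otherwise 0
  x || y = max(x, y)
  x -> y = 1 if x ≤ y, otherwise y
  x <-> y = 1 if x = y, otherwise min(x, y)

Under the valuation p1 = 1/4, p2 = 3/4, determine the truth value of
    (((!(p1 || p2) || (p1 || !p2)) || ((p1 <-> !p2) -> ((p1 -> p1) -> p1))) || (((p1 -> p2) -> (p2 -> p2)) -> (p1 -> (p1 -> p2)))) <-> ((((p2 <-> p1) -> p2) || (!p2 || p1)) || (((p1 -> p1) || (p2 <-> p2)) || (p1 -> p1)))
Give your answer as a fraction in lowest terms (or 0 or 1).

p1 || p2 = 1/4 || 3/4 = 3/4
!(p1 || p2) = !3/4 = 0
!p2 = !3/4 = 0
p1 || !p2 = 1/4 || 0 = 1/4
!(p1 || p2) || (p1 || !p2) = 0 || 1/4 = 1/4
!p2 = !3/4 = 0
p1 <-> !p2 = 1/4 <-> 0 = 0
p1 -> p1 = 1/4 -> 1/4 = 1
(p1 -> p1) -> p1 = 1 -> 1/4 = 1/4
(p1 <-> !p2) -> ((p1 -> p1) -> p1) = 0 -> 1/4 = 1
(!(p1 || p2) || (p1 || !p2)) || ((p1 <-> !p2) -> ((p1 -> p1) -> p1)) = 1/4 || 1 = 1
p1 -> p2 = 1/4 -> 3/4 = 1
p2 -> p2 = 3/4 -> 3/4 = 1
(p1 -> p2) -> (p2 -> p2) = 1 -> 1 = 1
p1 -> p2 = 1/4 -> 3/4 = 1
p1 -> (p1 -> p2) = 1/4 -> 1 = 1
((p1 -> p2) -> (p2 -> p2)) -> (p1 -> (p1 -> p2)) = 1 -> 1 = 1
((!(p1 || p2) || (p1 || !p2)) || ((p1 <-> !p2) -> ((p1 -> p1) -> p1))) || (((p1 -> p2) -> (p2 -> p2)) -> (p1 -> (p1 -> p2))) = 1 || 1 = 1
p2 <-> p1 = 3/4 <-> 1/4 = 1/4
(p2 <-> p1) -> p2 = 1/4 -> 3/4 = 1
!p2 = !3/4 = 0
!p2 || p1 = 0 || 1/4 = 1/4
((p2 <-> p1) -> p2) || (!p2 || p1) = 1 || 1/4 = 1
p1 -> p1 = 1/4 -> 1/4 = 1
p2 <-> p2 = 3/4 <-> 3/4 = 1
(p1 -> p1) || (p2 <-> p2) = 1 || 1 = 1
p1 -> p1 = 1/4 -> 1/4 = 1
((p1 -> p1) || (p2 <-> p2)) || (p1 -> p1) = 1 || 1 = 1
(((p2 <-> p1) -> p2) || (!p2 || p1)) || (((p1 -> p1) || (p2 <-> p2)) || (p1 -> p1)) = 1 || 1 = 1
(((!(p1 || p2) || (p1 || !p2)) || ((p1 <-> !p2) -> ((p1 -> p1) -> p1))) || (((p1 -> p2) -> (p2 -> p2)) -> (p1 -> (p1 -> p2)))) <-> ((((p2 <-> p1) -> p2) || (!p2 || p1)) || (((p1 -> p1) || (p2 <-> p2)) || (p1 -> p1))) = 1 <-> 1 = 1

1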